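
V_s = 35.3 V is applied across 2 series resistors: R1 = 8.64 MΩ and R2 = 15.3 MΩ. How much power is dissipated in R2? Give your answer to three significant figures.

ΣR = 23.94 MΩ → I = 35.3/23.94 = 1.475 µA.
P(R2) = I²·R2 = (1.475)² × 15.3 = 33.27 µW.

P ≈ 33.3 µW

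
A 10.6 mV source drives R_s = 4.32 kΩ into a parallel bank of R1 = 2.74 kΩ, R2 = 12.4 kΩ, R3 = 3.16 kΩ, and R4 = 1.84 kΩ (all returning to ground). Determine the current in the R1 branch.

Combine the parallel branches: R_p = (1/2.74 + 1/12.4 + 1/3.16 + 1/1.84)⁻¹ = 0.7660 kΩ.
Node voltage V_A = V_in · R_p/(R_s + R_p) = 10.6 × 0.1506 = 1.596 mV.
I(R1) = V_A / R1 = 1.596/2.74 = 0.5826 µA.

I ≈ 0.583 µA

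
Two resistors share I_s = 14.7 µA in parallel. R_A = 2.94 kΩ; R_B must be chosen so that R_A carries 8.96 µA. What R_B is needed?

R_B ≈ 4.59 kΩ

The fraction through R_A equals R_B/(R_A+R_B).
8.96/14.7 = R_B/(R_A + R_B) → R_B = R_A · (0.6095)/(1 − 0.6095) = 2.94 × 1.561 = 4.589 kΩ.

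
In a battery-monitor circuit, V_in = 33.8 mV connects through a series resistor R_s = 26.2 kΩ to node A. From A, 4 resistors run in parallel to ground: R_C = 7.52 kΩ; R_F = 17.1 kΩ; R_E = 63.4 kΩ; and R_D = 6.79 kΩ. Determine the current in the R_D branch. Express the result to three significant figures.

I ≈ 0.484 µA

Parallel bank: R_p = 1/(1/7.52 + 1/17.1 + 1/63.4 + 1/6.79) = 2.821 kΩ.
V_A = 33.8 × 2.821/29.02 = 3.285 mV.
Branch current I = V_A/R_D = 3.285/6.79 = 0.4839 µA.
(Equivalently: I_total = 1.165 µA, then current-divider fraction G_k/ΣG = 0.4154.)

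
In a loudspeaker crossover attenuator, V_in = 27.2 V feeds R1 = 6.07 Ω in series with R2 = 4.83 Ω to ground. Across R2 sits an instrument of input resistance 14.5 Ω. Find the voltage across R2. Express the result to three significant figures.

V_out ≈ 10.2 V

The load sits in parallel with R2, giving an effective lower resistance R2' = R2·R_L/(R2+R_L) = 3.623 Ω.
Voltage divider with the loaded lower leg: V_out = 27.2 × 3.623/(6.07 + 3.623) = 27.2 × 0.3738 = 10.17 V.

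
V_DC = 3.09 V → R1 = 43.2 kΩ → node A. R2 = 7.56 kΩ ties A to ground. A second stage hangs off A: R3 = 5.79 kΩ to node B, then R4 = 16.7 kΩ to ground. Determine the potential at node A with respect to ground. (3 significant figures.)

V_A ≈ 0.358 V

Looking into the second stage from A: R3 + R4 = 22.49 kΩ appears in parallel with R2.
R2 ‖ (R3+R4) = 5.658 kΩ.
V_A = 3.09 × 5.658/(43.2 + 5.658) = 0.3578 V.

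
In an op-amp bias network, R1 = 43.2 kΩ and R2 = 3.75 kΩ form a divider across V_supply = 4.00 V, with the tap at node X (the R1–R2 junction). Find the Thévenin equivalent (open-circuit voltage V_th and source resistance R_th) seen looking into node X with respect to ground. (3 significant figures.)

Open-circuit (no load on X): V_th = V_supply · R2/(R1 + R2) = 4.00 × 3.75/(43.20 + 3.75) = 0.3195 V.
Looking into X with the source shorted: R_th = R1·R2/(R1+R2) = 43.20 × 3.75/46.95 = 3.450 kΩ.

V_th ≈ 0.319 V, R_th ≈ 3.45 kΩ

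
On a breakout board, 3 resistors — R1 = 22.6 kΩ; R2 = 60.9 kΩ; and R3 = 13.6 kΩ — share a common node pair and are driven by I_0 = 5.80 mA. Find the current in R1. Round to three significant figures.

I ≈ 1.91 mA

ΣG = 1/22.6 + 1/60.9 + 1/13.6 = 0.1342.
By the current-divider rule, I = I_0 · G_k/ΣG = 5.80 × 0.3297 = 1.912 mA.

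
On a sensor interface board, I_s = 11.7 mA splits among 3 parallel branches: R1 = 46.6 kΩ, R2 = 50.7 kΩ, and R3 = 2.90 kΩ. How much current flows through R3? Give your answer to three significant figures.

ΣG = 1/46.6 + 1/50.7 + 1/2.90 = 0.3860.
By the current-divider rule, I = I_s · G_k/ΣG = 11.7 × 0.8933 = 10.45 mA.

I ≈ 10.5 mA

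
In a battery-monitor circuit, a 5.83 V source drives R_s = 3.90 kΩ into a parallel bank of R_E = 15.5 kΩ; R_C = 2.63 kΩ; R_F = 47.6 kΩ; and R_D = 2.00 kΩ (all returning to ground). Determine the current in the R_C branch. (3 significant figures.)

Parallel bank: R_p = 1/(1/15.5 + 1/2.63 + 1/47.6 + 1/2.00) = 1.035 kΩ.
Node voltage V_A = V_CC · R_p/(R_s + R_p) = 5.83 × 0.2098 = 1.223 V.
Branch current I = V_A/R_C = 1.223/2.63 = 0.4651 mA.

I ≈ 0.465 mA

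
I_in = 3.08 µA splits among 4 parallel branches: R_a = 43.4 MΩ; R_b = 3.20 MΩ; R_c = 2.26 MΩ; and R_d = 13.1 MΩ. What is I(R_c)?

I ≈ 1.60 µA

ΣG = 1/43.4 + 1/3.20 + 1/2.26 + 1/13.1 = 0.8544.
By the current-divider rule, I = I_in · G_k/ΣG = 3.08 × 0.5179 = 1.595 µA.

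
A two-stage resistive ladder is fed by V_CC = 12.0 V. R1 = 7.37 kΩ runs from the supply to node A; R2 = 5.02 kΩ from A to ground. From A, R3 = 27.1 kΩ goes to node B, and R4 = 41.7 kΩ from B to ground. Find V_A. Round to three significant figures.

Node A sees R2 in parallel with the series input of stage 2, R3 + R4 = 68.80 kΩ.
R2 ‖ (R3+R4) = 4.679 kΩ.
So V_A = 12.0 × 0.3883 = 4.660 V.

V_A ≈ 4.66 V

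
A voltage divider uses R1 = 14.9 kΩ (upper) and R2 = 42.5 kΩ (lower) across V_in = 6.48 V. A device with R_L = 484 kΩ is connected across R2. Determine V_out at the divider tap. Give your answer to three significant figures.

V_out ≈ 4.69 V

First combine the lower leg with the load: R2 ‖ R_L = 39.07 kΩ.
Now apply the divider: V_out = 6.48 × 0.7239 = 4.691 V.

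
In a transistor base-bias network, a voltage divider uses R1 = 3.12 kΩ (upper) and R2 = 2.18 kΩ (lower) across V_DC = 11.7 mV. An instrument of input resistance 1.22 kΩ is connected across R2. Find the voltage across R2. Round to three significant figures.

R2 ‖ R_L = (2.18 × 1.22)/(2.18 + 1.22) = 0.7822 kΩ.
Voltage divider with the loaded lower leg: V_out = 11.7 × 0.7822/(3.12 + 0.7822) = 11.7 × 0.2005 = 2.345 mV.

V_out ≈ 2.35 mV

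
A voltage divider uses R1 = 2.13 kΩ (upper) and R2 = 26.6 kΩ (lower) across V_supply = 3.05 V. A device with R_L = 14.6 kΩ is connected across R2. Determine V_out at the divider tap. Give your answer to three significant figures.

V_out ≈ 2.49 V

R2 ‖ R_L = (26.6 × 14.6)/(26.6 + 14.6) = 9.426 kΩ.
Now apply the divider: V_out = 3.05 × 0.8157 = 2.488 V.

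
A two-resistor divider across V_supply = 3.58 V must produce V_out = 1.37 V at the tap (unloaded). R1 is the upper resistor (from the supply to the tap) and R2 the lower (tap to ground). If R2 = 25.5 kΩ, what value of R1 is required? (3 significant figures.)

Required fraction k = V_out/V_supply = 0.3827.
So R1 = R2 · (V_supply/V_out − 1) = 25.5 × (3.58/1.37 − 1) = 25.5 × 1.613 = 41.14 kΩ.

R1 ≈ 41.1 kΩ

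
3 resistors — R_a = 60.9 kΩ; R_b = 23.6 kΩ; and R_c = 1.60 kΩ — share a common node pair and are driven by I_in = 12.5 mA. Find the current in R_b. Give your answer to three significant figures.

ΣG = 1/60.9 + 1/23.6 + 1/1.60 = 0.6838.
R_b takes the fraction G_k/ΣG = 0.04237/0.6838 = 0.06197, so I = 12.5 × 0.06197 = 0.7746 mA.

I ≈ 0.775 mA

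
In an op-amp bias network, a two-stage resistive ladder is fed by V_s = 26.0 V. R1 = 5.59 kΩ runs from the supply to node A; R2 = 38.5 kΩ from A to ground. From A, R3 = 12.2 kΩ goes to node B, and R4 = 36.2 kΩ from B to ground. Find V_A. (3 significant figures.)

Node A sees R2 in parallel with the series input of stage 2, R3 + R4 = 48.40 kΩ.
Effective lower resistance at A: R2 ‖ 48.40 = 21.44 kΩ.
So V_A = 26.0 × 0.7932 = 20.62 V.

V_A ≈ 20.6 V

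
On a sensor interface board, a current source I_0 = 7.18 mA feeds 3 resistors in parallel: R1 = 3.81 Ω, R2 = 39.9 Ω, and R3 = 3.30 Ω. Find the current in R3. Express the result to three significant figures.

I ≈ 3.68 mA

Total conductance ΣG = 1/3.81 + 1/39.9 + 1/3.30 = 0.5906 (units of 1/Ω).
R3 takes the fraction G_k/ΣG = 0.3030/0.5906 = 0.5131, so I = 7.18 × 0.5131 = 3.684 mA.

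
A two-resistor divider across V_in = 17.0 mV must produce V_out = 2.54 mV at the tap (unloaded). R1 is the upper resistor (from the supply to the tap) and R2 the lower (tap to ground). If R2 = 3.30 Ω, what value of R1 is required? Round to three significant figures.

R1 ≈ 18.8 Ω

V_out/V_in = R2/(R1+R2) = 0.1494.
R1 = R2·(1/k − 1) = 3.30 × 5.693 = 18.79 Ω.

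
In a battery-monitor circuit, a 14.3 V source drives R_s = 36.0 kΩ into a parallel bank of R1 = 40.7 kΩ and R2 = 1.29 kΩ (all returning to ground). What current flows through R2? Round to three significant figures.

I ≈ 0.372 mA

Parallel bank: R_p = 1/(1/40.7 + 1/1.29) = 1.250 kΩ.
Node voltage V_A = V_DC · R_p/(R_s + R_p) = 14.3 × 0.03357 = 0.4800 V.
Branch current I = V_A/R2 = 0.4800/1.29 = 0.3721 mA.
(Check via current divider: I_total = 0.3839 mA; share G_k/ΣG = 0.9693 → same result.)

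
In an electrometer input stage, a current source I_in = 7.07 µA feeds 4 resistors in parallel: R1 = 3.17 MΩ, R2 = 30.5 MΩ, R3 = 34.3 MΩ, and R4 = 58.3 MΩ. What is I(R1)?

Conductances: ΣG = 1/3.17 + 1/30.5 + 1/34.3 + 1/58.3 = 0.3946 (1/MΩ).
By the current-divider rule, I = I_in · G_k/ΣG = 7.07 × 0.7995 = 5.653 µA.

I ≈ 5.65 µA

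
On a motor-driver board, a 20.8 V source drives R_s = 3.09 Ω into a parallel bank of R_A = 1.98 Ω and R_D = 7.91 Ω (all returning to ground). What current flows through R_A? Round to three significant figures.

I ≈ 3.56 A

Combine the parallel branches: R_p = (1/1.98 + 1/7.91)⁻¹ = 1.584 Ω.
Node voltage V_A = V_in · R_p/(R_s + R_p) = 20.8 × 0.3388 = 7.048 V.
I(R_A) = V_A / R_A = 7.048/1.98 = 3.560 A.
(Check via current divider: I_total = 4.451 A; share G_k/ΣG = 0.7998 → same result.)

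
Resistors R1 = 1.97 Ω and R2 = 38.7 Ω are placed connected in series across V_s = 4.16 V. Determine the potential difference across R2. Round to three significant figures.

ΣR = 1.97 + 38.7 = 40.67 Ω.
V = V_s · R/ΣR = 4.16 × 0.9516 = 3.958 V.

V ≈ 3.96 V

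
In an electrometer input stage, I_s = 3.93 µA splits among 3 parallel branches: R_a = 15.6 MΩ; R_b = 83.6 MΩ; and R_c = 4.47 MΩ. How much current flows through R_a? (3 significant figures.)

Conductances: ΣG = 1/15.6 + 1/83.6 + 1/4.47 = 0.2998 (1/MΩ).
By the current-divider rule, I = I_s · G_k/ΣG = 3.93 × 0.2138 = 0.8404 µA.

I ≈ 0.840 µA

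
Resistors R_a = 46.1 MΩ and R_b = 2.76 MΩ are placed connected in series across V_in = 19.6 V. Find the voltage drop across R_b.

ΣR = 46.1 + 2.76 = 48.86 MΩ.
Voltage divider: V = V_in · (2.760 / 48.86) = 19.6 × 0.05649 = 1.107 V.

V ≈ 1.11 V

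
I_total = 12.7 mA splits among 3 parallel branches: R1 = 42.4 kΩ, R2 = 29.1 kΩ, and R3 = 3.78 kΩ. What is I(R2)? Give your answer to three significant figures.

Conductances: ΣG = 1/42.4 + 1/29.1 + 1/3.78 = 0.3225 (1/kΩ).
Current divider: I(R2) = I_total · G_k/ΣG = 12.7 × (0.03436/0.3225) = 12.7 × 0.1066 = 1.353 mA.

I ≈ 1.35 mA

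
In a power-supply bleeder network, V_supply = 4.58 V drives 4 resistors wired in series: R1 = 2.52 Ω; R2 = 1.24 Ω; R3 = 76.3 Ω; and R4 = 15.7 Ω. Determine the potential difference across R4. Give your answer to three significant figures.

Total series resistance ΣR = 2.52 + 1.24 + 76.3 + 15.7 = 95.76 Ω.
V = V_supply · R/ΣR = 4.58 × 0.1640 = 0.7509 V.

V ≈ 0.751 V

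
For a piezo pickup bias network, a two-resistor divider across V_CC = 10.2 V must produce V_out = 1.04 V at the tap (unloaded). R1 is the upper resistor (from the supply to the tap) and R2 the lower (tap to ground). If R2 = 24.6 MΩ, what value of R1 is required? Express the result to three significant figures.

R1 ≈ 217 MΩ

V_out/V_CC = R2/(R1+R2) = 0.1020.
Rearranging, R1 = R2·(1−k)/k = 24.6 × 8.808 = 216.7 MΩ.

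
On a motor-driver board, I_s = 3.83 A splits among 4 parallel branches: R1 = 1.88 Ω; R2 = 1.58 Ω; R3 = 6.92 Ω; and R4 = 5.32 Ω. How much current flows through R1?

I ≈ 1.36 A

Total conductance ΣG = 1/1.88 + 1/1.58 + 1/6.92 + 1/5.32 = 1.497 (units of 1/Ω).
By the current-divider rule, I = I_s · G_k/ΣG = 3.83 × 0.3552 = 1.361 A.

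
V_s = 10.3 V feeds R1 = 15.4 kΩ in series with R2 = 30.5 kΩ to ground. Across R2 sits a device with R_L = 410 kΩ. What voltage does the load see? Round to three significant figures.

V_out ≈ 6.68 V

The load sits in parallel with R2, giving an effective lower resistance R2' = R2·R_L/(R2+R_L) = 28.39 kΩ.
Now apply the divider: V_out = 10.3 × 0.6483 = 6.678 V.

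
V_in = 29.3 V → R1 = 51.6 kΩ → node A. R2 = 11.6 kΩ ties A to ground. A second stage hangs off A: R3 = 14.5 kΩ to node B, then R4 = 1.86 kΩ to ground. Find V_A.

V_A ≈ 3.41 V

The second stage (R3 + R4 = 16.36 kΩ) loads node A in parallel with R2.
Effective lower resistance at A: R2 ‖ 16.36 = 6.787 kΩ.
So V_A = 29.3 × 0.1162 = 3.406 V.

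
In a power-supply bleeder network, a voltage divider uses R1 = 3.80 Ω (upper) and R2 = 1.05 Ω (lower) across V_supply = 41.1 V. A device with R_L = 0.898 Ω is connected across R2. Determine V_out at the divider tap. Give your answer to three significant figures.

V_out ≈ 4.64 V

R2 ‖ R_L = (1.05 × 0.898)/(1.05 + 0.898) = 0.4840 Ω.
Voltage divider with the loaded lower leg: V_out = 41.1 × 0.4840/(3.80 + 0.4840) = 41.1 × 0.1130 = 4.644 V.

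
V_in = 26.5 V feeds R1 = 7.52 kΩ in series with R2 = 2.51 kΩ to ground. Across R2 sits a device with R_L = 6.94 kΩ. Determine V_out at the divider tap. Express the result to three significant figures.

V_out ≈ 5.22 V

R2 ‖ R_L = (2.51 × 6.94)/(2.51 + 6.94) = 1.843 kΩ.
Now apply the divider: V_out = 26.5 × 0.1969 = 5.217 V.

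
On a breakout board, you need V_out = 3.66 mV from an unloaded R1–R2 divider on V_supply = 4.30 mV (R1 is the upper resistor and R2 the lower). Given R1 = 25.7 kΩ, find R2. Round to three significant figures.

R2 ≈ 147 kΩ

The divider ratio is R2/(R1+R2) = 3.66/4.30 = 0.8512.
R2 = R1 · 0.8512/(1 − 0.8512) = 147.0 kΩ.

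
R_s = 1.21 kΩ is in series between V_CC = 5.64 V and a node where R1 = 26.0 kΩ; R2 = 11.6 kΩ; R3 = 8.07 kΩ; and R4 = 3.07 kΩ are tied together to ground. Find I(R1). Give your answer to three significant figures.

Parallel bank: R_p = 1/(1/26.0 + 1/11.6 + 1/8.07 + 1/3.07) = 1.741 kΩ.
V_A = 5.64 × 1.741/2.951 = 3.328 V.
I(R1) = V_A / R1 = 3.328/26.0 = 0.1280 mA.

I ≈ 0.128 mA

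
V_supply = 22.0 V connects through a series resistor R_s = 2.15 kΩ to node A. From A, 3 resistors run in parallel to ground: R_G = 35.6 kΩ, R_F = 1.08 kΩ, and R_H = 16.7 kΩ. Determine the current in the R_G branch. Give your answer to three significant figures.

I ≈ 0.194 mA

Combine the parallel branches: R_p = (1/35.6 + 1/1.08 + 1/16.7)⁻¹ = 0.9863 kΩ.
Node voltage V_A = V_supply · R_p/(R_s + R_p) = 22.0 × 0.3145 = 6.919 V.
I(R_G) = V_A / R_G = 6.919/35.6 = 0.1943 mA.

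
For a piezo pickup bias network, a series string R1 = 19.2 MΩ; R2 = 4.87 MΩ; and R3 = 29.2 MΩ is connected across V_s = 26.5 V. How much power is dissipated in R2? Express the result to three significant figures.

P ≈ 1.21 µW

Series current I = V_s/ΣR = 26.5/53.27 = 0.4975 µA.
P = I²R = 0.2475 × 4.87 = 1.205 µW.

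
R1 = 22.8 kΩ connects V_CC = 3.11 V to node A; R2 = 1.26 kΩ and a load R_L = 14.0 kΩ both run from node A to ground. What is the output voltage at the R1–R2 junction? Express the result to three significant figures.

First combine the lower leg with the load: R2 ‖ R_L = 1.156 kΩ.
Now apply the divider: V_out = 3.11 × 0.04825 = 0.1501 V.

V_out ≈ 0.150 V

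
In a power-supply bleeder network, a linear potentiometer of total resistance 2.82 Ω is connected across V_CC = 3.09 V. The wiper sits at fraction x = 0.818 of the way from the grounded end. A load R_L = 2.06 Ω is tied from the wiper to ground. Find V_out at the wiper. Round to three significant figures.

V_out ≈ 2.10 V

Split the track: R_lower = x·R_p = 2.307 Ω, R_upper = (1−x)·R_p = 0.5132 Ω.
(x·R_p) ‖ R_L = 1.088 Ω.
Then V_out = V_CC · 1.088/(0.5132 + 1.088) = 2.100 V.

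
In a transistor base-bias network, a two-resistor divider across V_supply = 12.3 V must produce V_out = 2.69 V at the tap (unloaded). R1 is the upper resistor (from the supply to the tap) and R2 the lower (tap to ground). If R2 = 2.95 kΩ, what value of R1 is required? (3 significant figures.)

R1 ≈ 10.5 kΩ

Required fraction k = V_out/V_supply = 0.2187.
R1 = R2·(1/k − 1) = 2.95 × 3.572 = 10.54 kΩ.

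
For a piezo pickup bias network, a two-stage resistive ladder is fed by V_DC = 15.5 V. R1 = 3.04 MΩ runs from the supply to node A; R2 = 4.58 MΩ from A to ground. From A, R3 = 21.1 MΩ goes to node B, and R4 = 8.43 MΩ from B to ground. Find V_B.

V_B ≈ 2.50 V

Looking into the second stage from A: R3 + R4 = 29.53 MΩ appears in parallel with R2.
Effective lower resistance at A: R2 ‖ 29.53 = 3.965 MΩ.
V_A = 15.5 × 3.965/(3.04 + 3.965) = 8.773 V.
Then the unloaded second divider: V_B = V_A × R4/(R3+R4) = 8.773 × 0.2855 = 2.505 V.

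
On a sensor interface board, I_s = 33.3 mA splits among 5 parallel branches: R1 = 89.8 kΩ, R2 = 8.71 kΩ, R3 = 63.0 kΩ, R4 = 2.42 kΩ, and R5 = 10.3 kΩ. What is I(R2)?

Total conductance ΣG = 1/89.8 + 1/8.71 + 1/63.0 + 1/2.42 + 1/10.3 = 0.6521 (units of 1/kΩ).
By the current-divider rule, I = I_s · G_k/ΣG = 33.3 × 0.1761 = 5.863 mA.

I ≈ 5.86 mA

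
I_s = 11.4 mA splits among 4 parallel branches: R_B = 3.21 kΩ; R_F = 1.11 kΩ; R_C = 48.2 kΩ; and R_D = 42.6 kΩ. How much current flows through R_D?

I ≈ 0.213 mA

Total conductance ΣG = 1/3.21 + 1/1.11 + 1/48.2 + 1/42.6 = 1.257 (units of 1/kΩ).
Current divider: I(R_D) = I_s · G_k/ΣG = 11.4 × (0.02347/1.257) = 11.4 × 0.01868 = 0.2130 mA.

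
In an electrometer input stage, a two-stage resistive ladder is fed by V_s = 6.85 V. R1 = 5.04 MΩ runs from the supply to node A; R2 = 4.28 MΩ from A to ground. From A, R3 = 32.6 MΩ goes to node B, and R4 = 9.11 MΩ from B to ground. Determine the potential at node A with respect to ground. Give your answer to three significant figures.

V_A ≈ 2.98 V

The second stage (R3 + R4 = 41.71 MΩ) loads node A in parallel with R2.
R2 ‖ (R3+R4) = 3.882 MΩ.
First divider: V_A = V_s · 3.882/(5.04 + 3.882) = 2.980 V.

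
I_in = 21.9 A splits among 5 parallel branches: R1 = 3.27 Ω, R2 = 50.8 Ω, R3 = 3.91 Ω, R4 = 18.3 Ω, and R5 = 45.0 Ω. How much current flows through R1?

I ≈ 10.2 A

Total conductance ΣG = 1/3.27 + 1/50.8 + 1/3.91 + 1/18.3 + 1/45.0 = 0.6581 (units of 1/Ω).
By the current-divider rule, I = I_in · G_k/ΣG = 21.9 × 0.4647 = 10.18 A.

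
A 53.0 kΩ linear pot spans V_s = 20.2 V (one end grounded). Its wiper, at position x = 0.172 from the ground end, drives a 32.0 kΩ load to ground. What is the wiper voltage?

V_out ≈ 2.81 V

The pot divides into 43.88 kΩ above the wiper and 9.116 kΩ below.
R_L loads the lower segment: effective lower R = 7.095 kΩ.
V_out = 20.2 × 7.095/(43.88 + 7.095) = 2.811 V.
(Unloaded: V_out = x·V_s = 3.47 V.)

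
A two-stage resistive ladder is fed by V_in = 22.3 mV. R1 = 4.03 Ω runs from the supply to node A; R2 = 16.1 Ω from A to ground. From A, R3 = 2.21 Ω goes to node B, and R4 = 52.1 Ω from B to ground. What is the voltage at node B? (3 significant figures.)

Looking into the second stage from A: R3 + R4 = 54.31 Ω appears in parallel with R2.
Effective lower resistance at A: R2 ‖ 54.31 = 12.42 Ω.
V_A = 22.3 × 12.42/(4.03 + 12.42) = 16.84 mV.
Stage 2 is unloaded, so V_B = V_A · R4/(R3+R4) = 16.84 × 52.1/54.31 = 16.15 mV.

V_B ≈ 16.2 mV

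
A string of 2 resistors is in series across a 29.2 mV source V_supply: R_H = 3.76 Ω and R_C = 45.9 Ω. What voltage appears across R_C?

Total series resistance ΣR = 3.76 + 45.9 = 49.66 Ω.
Voltage divider: V = V_supply · (45.90 / 49.66) = 29.2 × 0.9243 = 26.99 mV.

V ≈ 27.0 mV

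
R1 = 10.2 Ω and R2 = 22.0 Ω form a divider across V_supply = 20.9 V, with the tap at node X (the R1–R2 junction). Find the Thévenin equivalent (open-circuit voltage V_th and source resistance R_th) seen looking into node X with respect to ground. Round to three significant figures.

V_th ≈ 14.3 V, R_th ≈ 6.97 Ω

V_th is the unloaded tap voltage: V_supply · R2/(R1+R2) = 20.9 × 0.6832 = 14.28 V.
Looking into X with the source shorted: R_th = R1·R2/(R1+R2) = 10.20 × 22.0/32.20 = 6.969 Ω.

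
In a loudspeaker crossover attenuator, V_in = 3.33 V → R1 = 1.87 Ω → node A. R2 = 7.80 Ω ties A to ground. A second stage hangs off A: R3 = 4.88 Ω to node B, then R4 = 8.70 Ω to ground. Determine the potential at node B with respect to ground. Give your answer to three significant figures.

V_B ≈ 1.55 V

Node A sees R2 in parallel with the series input of stage 2, R3 + R4 = 13.58 Ω.
R2 ‖ (R3+R4) = 4.954 Ω.
So V_A = 3.33 × 0.7260 = 2.418 V.
Stage 2 is unloaded, so V_B = V_A · R4/(R3+R4) = 2.418 × 8.70/13.58 = 1.549 V.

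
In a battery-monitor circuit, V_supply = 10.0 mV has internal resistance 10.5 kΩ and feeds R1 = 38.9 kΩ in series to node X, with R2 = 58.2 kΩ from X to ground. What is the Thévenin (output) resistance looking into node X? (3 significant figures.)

R_th ≈ 26.7 kΩ

R1' = 10.5 + 38.9 = 49.40 kΩ (source resistance + R1).
Looking into X with the source shorted: R_th = R1'·R2/(R1'+R2) = 49.40 × 58.2/107.6 = 26.72 kΩ.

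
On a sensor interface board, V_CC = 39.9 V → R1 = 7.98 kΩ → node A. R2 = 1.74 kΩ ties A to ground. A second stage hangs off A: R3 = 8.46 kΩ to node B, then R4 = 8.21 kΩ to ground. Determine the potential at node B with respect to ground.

Looking into the second stage from A: R3 + R4 = 16.67 kΩ appears in parallel with R2.
Effective lower resistance at A: R2 ‖ 16.67 = 1.576 kΩ.
First divider: V_A = V_CC · 1.576/(7.98 + 1.576) = 6.579 V.
Then the unloaded second divider: V_B = V_A × R4/(R3+R4) = 6.579 × 0.4925 = 3.240 V.

V_B ≈ 3.24 V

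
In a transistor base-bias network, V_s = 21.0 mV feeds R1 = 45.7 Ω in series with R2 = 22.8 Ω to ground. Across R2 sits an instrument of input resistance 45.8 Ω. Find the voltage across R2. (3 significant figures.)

V_out ≈ 5.25 mV

The load sits in parallel with R2, giving an effective lower resistance R2' = R2·R_L/(R2+R_L) = 15.22 Ω.
Voltage divider with the loaded lower leg: V_out = 21.0 × 15.22/(45.7 + 15.22) = 21.0 × 0.2499 = 5.247 mV.
(Unloaded it would be 6.99 mV; the load pulls it down.)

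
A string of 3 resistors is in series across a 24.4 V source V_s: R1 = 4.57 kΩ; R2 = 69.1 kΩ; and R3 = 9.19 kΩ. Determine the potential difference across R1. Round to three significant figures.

Total series resistance ΣR = 4.57 + 69.1 + 9.19 = 82.86 kΩ.
Voltage divider: V = V_s · (4.570 / 82.86) = 24.4 × 0.05515 = 1.346 V.

V ≈ 1.35 V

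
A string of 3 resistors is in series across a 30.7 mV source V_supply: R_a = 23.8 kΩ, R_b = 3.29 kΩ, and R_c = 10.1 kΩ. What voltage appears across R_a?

Total series resistance ΣR = 23.8 + 3.29 + 10.1 = 37.19 kΩ.
By the voltage-divider rule, V = 30.7 × 23.80/37.19 = 19.65 mV.

V ≈ 19.6 mV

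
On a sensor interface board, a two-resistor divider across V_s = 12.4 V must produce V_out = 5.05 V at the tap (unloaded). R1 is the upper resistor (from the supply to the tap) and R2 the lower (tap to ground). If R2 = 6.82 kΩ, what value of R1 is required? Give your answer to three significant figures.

The divider ratio is R2/(R1+R2) = 5.05/12.4 = 0.4073.
R1 = R2·(1/k − 1) = 6.82 × 1.455 = 9.926 kΩ.

R1 ≈ 9.93 kΩ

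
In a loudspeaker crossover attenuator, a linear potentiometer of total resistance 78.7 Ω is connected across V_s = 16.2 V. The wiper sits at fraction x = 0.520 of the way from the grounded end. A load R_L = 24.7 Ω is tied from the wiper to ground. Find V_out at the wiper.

V_out ≈ 4.69 V

Lower segment x·R_p = 40.92 Ω; upper segment (1−x)·R_p = 37.78 Ω.
R_L loads the lower segment: effective lower R = 15.40 Ω.
V_out = 16.2 × 15.40/(37.78 + 15.40) = 4.692 V.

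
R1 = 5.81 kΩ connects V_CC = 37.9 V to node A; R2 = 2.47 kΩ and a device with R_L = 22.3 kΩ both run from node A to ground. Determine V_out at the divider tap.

V_out ≈ 10.5 V

First combine the lower leg with the load: R2 ‖ R_L = 2.224 kΩ.
Now apply the divider: V_out = 37.9 × 0.2768 = 10.49 V.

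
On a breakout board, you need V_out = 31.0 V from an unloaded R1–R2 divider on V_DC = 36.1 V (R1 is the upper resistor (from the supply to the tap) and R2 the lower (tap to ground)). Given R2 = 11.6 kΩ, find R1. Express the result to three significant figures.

V_out/V_DC = R2/(R1+R2) = 0.8587.
Rearranging, R1 = R2·(1−k)/k = 11.6 × 0.1645 = 1.908 kΩ.

R1 ≈ 1.91 kΩ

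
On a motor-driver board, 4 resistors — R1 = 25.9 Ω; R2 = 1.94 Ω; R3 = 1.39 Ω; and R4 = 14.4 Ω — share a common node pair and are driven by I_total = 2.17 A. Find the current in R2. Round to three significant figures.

I ≈ 0.833 A

Total conductance ΣG = 1/25.9 + 1/1.94 + 1/1.39 + 1/14.4 = 1.343 (units of 1/Ω).
By the current-divider rule, I = I_total · G_k/ΣG = 2.17 × 0.3838 = 0.8329 A.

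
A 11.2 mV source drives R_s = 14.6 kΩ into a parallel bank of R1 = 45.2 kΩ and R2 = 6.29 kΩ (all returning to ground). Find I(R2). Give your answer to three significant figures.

I ≈ 0.489 µA

Parallel bank: R_p = 1/(1/45.2 + 1/6.29) = 5.522 kΩ.
V_A = 11.2 × 5.522/20.12 = 3.073 mV.
I(R2) = V_A / R2 = 3.073/6.29 = 0.4886 µA.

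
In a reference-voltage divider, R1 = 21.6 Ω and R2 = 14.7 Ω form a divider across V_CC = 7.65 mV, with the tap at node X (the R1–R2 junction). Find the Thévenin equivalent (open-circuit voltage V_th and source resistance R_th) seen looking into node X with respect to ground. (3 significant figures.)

V_th ≈ 3.10 mV, R_th ≈ 8.75 Ω

Open-circuit (no load on X): V_th = V_CC · R2/(R1 + R2) = 7.65 × 14.7/(21.60 + 14.7) = 3.098 mV.
Looking into X with the source shorted: R_th = R1·R2/(R1+R2) = 21.60 × 14.7/36.30 = 8.747 Ω.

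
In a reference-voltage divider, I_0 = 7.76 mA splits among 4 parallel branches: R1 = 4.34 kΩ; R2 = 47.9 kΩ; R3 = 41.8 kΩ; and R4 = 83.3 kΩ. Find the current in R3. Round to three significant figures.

Conductances: ΣG = 1/4.34 + 1/47.9 + 1/41.8 + 1/83.3 = 0.2872 (1/kΩ).
By the current-divider rule, I = I_0 · G_k/ΣG = 7.76 × 0.08329 = 0.6464 mA.

I ≈ 0.646 mA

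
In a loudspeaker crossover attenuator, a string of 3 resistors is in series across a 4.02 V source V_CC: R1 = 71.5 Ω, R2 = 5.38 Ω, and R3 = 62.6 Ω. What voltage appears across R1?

V ≈ 2.06 V

ΣR = 71.5 + 5.38 + 62.6 = 139.5 Ω.
By the voltage-divider rule, V = 4.02 × 71.50/139.5 = 2.061 V.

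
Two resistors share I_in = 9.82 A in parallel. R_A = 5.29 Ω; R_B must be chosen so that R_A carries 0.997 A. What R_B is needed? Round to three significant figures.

R_B ≈ 0.598 Ω

The fraction through R_A equals R_B/(R_A+R_B).
With f = 0.1015, R_B = R_A · f/(1−f) = 5.29 × 0.1130 = 0.5978 Ω.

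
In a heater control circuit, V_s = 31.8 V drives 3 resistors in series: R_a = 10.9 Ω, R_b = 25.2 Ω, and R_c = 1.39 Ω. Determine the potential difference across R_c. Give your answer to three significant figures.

ΣR = 10.9 + 25.2 + 1.39 = 37.49 Ω.
V = V_s · R/ΣR = 31.8 × 0.03708 = 1.179 V.

V ≈ 1.18 V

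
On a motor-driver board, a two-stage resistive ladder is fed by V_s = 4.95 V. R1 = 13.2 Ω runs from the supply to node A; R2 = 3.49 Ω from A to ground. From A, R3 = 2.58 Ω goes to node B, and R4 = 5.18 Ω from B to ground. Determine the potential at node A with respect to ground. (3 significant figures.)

Looking into the second stage from A: R3 + R4 = 7.760 Ω appears in parallel with R2.
R2 ‖ (R3+R4) = 2.407 Ω.
V_A = 4.95 × 2.407/(13.2 + 2.407) = 0.7635 V.

V_A ≈ 0.764 V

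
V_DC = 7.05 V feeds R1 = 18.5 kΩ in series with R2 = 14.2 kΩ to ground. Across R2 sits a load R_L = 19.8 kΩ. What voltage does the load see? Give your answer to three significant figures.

The load sits in parallel with R2, giving an effective lower resistance R2' = R2·R_L/(R2+R_L) = 8.269 kΩ.
Now apply the divider: V_out = 7.05 × 0.3089 = 2.178 V.

V_out ≈ 2.18 V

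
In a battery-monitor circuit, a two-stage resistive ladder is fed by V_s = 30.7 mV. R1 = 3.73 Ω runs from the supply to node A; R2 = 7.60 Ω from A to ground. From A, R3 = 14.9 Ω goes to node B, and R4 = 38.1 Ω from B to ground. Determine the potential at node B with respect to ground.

V_B ≈ 14.1 mV

Node A sees R2 in parallel with the series input of stage 2, R3 + R4 = 53.00 Ω.
R2 ‖ (R3+R4) = 6.647 Ω.
First divider: V_A = V_s · 6.647/(3.73 + 6.647) = 19.66 mV.
Then the unloaded second divider: V_B = V_A × R4/(R3+R4) = 19.66 × 0.7189 = 14.14 mV.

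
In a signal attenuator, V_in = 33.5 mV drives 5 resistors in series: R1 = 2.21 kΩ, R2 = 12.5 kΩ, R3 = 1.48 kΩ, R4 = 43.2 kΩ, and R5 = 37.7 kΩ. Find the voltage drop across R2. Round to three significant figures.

V ≈ 4.31 mV

ΣR = 2.21 + 12.5 + 1.48 + 43.2 + 37.7 = 97.09 kΩ.
Voltage divider: V = V_in · (12.50 / 97.09) = 33.5 × 0.1287 = 4.313 mV.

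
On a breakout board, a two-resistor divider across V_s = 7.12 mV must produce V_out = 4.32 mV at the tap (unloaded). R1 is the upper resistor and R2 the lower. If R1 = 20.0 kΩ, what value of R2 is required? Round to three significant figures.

R2 ≈ 30.9 kΩ

Required fraction k = V_out/V_s = 0.6067.
So R2 = R1 · V_out/(V_s − V_out) = 20.0 × 4.32/(7.12 − 4.32) = 20.0 × 1.543 = 30.86 kΩ.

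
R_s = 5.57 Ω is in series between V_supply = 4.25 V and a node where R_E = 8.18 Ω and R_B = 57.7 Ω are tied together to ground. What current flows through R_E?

Combine the parallel branches: R_p = (1/8.18 + 1/57.7)⁻¹ = 7.164 Ω.
Node voltage V_A = V_supply · R_p/(R_s + R_p) = 4.25 × 0.5626 = 2.391 V.
Branch current I = V_A/R_E = 2.391/8.18 = 0.2923 A.
(Check via current divider: I_total = 0.3337 A; share G_k/ΣG = 0.8758 → same result.)

I ≈ 0.292 A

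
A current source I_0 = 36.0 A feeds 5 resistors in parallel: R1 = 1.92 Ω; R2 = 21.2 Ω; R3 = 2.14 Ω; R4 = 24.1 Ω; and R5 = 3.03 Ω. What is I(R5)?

I ≈ 8.45 A

Total conductance ΣG = 1/1.92 + 1/21.2 + 1/2.14 + 1/24.1 + 1/3.03 = 1.407 (units of 1/Ω).
By the current-divider rule, I = I_0 · G_k/ΣG = 36.0 × 0.2346 = 8.445 A.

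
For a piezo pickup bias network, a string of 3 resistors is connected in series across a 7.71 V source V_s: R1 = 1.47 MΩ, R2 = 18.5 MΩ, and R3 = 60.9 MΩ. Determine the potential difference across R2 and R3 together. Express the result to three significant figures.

V ≈ 7.57 V

ΣR = 1.47 + 18.5 + 60.9 = 80.87 MΩ.
R_{R2..R3} = 18.5 + 60.9 = 79.40 MΩ.
V = V_s · R/ΣR = 7.71 × 0.9818 = 7.570 V.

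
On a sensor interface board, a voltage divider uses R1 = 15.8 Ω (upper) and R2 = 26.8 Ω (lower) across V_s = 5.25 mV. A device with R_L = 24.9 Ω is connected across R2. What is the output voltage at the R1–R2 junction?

The load sits in parallel with R2, giving an effective lower resistance R2' = R2·R_L/(R2+R_L) = 12.91 Ω.
Then V_out = V_s · R2'/(R1 + R2') = 5.25 × 12.91/28.71 = 2.361 mV.

V_out ≈ 2.36 mV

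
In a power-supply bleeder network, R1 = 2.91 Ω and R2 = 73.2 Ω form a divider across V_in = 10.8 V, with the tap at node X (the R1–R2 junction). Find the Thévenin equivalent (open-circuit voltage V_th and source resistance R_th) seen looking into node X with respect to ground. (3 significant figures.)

V_th ≈ 10.4 V, R_th ≈ 2.80 Ω

With X open, the divider is unloaded: V_th = 10.8 × 73.2/76.11 = 10.39 V.
With V_in suppressed (replaced by a short), R_th = R1 ‖ R2 = (2.910 × 73.2)/(2.910 + 73.2) = 2.799 Ω.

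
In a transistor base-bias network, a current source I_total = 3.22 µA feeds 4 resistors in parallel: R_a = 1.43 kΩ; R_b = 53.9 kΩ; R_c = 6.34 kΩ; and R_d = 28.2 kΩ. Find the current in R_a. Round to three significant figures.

ΣG = 1/1.43 + 1/53.9 + 1/6.34 + 1/28.2 = 0.9110.
Current divider: I(R_a) = I_total · G_k/ΣG = 3.22 × (0.6993/0.9110) = 3.22 × 0.7676 = 2.472 µA.

I ≈ 2.47 µA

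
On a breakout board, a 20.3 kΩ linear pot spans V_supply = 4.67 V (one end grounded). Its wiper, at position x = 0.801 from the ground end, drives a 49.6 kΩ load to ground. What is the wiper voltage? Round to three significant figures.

Lower segment x·R_p = 16.26 kΩ; upper segment (1−x)·R_p = 4.040 kΩ.
(x·R_p) ‖ R_L = 12.25 kΩ.
Then V_out = V_supply · 12.25/(4.040 + 12.25) = 3.512 V.

V_out ≈ 3.51 V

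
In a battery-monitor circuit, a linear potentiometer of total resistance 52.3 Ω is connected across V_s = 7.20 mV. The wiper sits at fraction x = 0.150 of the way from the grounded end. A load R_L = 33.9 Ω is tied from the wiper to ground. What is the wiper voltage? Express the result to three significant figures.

The pot divides into 44.45 Ω above the wiper and 7.845 Ω below.
(x·R_p) ‖ R_L = 6.371 Ω.
Loaded-divider output: V_out = 7.20 × 0.1253 = 0.9025 mV.

V_out ≈ 0.902 mV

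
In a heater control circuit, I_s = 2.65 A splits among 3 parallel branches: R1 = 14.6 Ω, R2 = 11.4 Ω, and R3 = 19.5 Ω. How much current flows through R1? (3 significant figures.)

I ≈ 0.875 A

Conductances: ΣG = 1/14.6 + 1/11.4 + 1/19.5 = 0.2075 (1/Ω).
R1 takes the fraction G_k/ΣG = 0.06849/0.2075 = 0.3301, so I = 2.65 × 0.3301 = 0.8748 A.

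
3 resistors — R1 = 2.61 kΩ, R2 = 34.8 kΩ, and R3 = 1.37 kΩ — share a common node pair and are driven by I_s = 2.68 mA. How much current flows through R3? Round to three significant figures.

ΣG = 1/2.61 + 1/34.8 + 1/1.37 = 1.142.
Current divider: I(R3) = I_s · G_k/ΣG = 2.68 × (0.7299/1.142) = 2.68 × 0.6393 = 1.713 mA.

I ≈ 1.71 mA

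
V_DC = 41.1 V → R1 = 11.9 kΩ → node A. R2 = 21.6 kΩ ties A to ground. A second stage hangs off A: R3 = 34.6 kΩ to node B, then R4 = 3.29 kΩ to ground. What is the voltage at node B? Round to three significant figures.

V_B ≈ 1.91 V

The second stage (R3 + R4 = 37.89 kΩ) loads node A in parallel with R2.
R2 ‖ (R3+R4) = 13.76 kΩ.
So V_A = 41.1 × 0.5362 = 22.04 V.
Stage 2 is unloaded, so V_B = V_A · R4/(R3+R4) = 22.04 × 3.29/37.89 = 1.914 V.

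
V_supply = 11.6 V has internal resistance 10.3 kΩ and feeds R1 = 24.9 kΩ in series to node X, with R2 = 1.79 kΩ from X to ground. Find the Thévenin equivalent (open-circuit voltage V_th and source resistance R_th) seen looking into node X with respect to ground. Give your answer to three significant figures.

V_th ≈ 0.561 V, R_th ≈ 1.70 kΩ

R1' = 10.3 + 24.9 = 35.20 kΩ (source resistance + R1).
Open-circuit (no load on X): V_th = V_supply · R2/(R1' + R2) = 11.6 × 1.79/(35.20 + 1.79) = 0.5613 V.
Looking into X with the source shorted: R_th = R1'·R2/(R1'+R2) = 35.20 × 1.79/36.99 = 1.703 kΩ.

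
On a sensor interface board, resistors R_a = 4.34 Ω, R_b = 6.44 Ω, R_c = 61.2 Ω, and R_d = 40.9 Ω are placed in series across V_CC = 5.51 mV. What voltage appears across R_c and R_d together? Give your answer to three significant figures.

V ≈ 4.98 mV

Series total: ΣR = 4.34 + 6.44 + 61.2 + 40.9 = 112.9 Ω.
R_{R_c..R_d} = 61.2 + 40.9 = 102.1 Ω.
V = V_CC · R/ΣR = 5.51 × 0.9045 = 4.984 mV.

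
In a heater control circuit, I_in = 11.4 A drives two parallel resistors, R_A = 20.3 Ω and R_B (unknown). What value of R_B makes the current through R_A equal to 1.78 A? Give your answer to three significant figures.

R_B ≈ 3.76 Ω

Two-branch current divider: I_A = I_in · R_B/(R_A + R_B).
1.78/11.4 = R_B/(R_A + R_B) → R_B = R_A · (0.1561)/(1 − 0.1561) = 20.3 × 0.1850 = 3.756 Ω.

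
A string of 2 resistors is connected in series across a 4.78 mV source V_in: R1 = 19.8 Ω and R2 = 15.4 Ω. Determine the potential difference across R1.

ΣR = 19.8 + 15.4 = 35.20 Ω.
Voltage divider: V = V_in · (19.80 / 35.20) = 4.78 × 0.5625 = 2.689 mV.

V ≈ 2.69 mV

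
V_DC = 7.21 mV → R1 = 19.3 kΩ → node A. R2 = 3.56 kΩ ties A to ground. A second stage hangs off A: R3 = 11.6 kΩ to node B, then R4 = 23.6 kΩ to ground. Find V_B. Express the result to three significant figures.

V_B ≈ 0.694 mV

Node A sees R2 in parallel with the series input of stage 2, R3 + R4 = 35.20 kΩ.
Effective lower resistance at A: R2 ‖ 35.20 = 3.233 kΩ.
First divider: V_A = V_DC · 3.233/(19.3 + 3.233) = 1.034 mV.
Stage 2 is unloaded, so V_B = V_A · R4/(R3+R4) = 1.034 × 23.6/35.20 = 0.6936 mV.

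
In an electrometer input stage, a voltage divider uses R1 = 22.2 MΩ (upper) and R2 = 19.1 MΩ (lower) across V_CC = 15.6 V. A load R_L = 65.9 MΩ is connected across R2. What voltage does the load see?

First combine the lower leg with the load: R2 ‖ R_L = 14.81 MΩ.
Now apply the divider: V_out = 15.6 × 0.4001 = 6.242 V.
(Unloaded it would be 7.21 V; the load pulls it down.)

V_out ≈ 6.24 V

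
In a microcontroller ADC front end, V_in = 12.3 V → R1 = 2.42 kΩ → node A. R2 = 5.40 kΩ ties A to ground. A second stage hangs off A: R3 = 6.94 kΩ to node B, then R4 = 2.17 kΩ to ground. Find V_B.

V_B ≈ 1.71 V

Node A sees R2 in parallel with the series input of stage 2, R3 + R4 = 9.110 kΩ.
Effective lower resistance at A: R2 ‖ 9.110 = 3.390 kΩ.
First divider: V_A = V_in · 3.390/(2.42 + 3.390) = 7.177 V.
V_B = V_A × 0.2382 = 1.710 V.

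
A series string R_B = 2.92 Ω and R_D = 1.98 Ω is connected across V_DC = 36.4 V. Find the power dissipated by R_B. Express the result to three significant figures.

P ≈ 161 W

Series current I = V_DC/ΣR = 36.4/4.900 = 7.429 A.
P(R_B) = I²·R_B = (7.429)² × 2.92 = 161.1 W.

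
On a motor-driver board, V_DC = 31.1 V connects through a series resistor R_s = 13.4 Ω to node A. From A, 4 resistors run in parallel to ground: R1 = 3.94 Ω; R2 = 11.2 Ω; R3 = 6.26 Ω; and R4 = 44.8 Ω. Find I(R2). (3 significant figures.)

I ≈ 0.345 A

Combine the parallel branches: R_p = (1/3.94 + 1/11.2 + 1/6.26 + 1/44.8)⁻¹ = 1.904 Ω.
Node voltage V_A = V_DC · R_p/(R_s + R_p) = 31.1 × 0.1244 = 3.870 V.
I(R2) = V_A / R2 = 3.870/11.2 = 0.3455 A.
(Check via current divider: I_total = 2.032 A; share G_k/ΣG = 0.1700 → same result.)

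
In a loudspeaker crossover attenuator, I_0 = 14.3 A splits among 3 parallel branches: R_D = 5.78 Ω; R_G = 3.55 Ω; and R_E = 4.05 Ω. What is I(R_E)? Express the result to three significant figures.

I ≈ 5.03 A

Total conductance ΣG = 1/5.78 + 1/3.55 + 1/4.05 = 0.7016 (units of 1/Ω).
By the current-divider rule, I = I_0 · G_k/ΣG = 14.3 × 0.3519 = 5.032 A.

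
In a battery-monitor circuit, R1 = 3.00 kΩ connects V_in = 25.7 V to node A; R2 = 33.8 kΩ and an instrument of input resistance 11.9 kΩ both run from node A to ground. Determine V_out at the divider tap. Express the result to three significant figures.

V_out ≈ 19.2 V

R2 ‖ R_L = (33.8 × 11.9)/(33.8 + 11.9) = 8.801 kΩ.
Now apply the divider: V_out = 25.7 × 0.7458 = 19.17 V.
(Unloaded it would be 23.6 V; the load pulls it down.)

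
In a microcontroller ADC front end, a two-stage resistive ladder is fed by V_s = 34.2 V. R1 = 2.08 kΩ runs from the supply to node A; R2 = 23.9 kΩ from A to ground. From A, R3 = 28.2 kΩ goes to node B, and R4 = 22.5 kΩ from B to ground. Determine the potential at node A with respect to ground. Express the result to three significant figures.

Node A sees R2 in parallel with the series input of stage 2, R3 + R4 = 50.70 kΩ.
Effective lower resistance at A: R2 ‖ 50.70 = 16.24 kΩ.
V_A = 34.2 × 16.24/(2.08 + 16.24) = 30.32 V.

V_A ≈ 30.3 V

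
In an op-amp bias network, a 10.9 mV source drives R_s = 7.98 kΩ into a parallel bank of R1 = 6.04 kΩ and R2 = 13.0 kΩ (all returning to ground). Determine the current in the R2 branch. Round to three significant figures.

I ≈ 0.286 µA

Combine the parallel branches: R_p = (1/6.04 + 1/13.0)⁻¹ = 4.124 kΩ.
Node voltage V_A = V_s · R_p/(R_s + R_p) = 10.9 × 0.3407 = 3.714 mV.
Branch current I = V_A/R2 = 3.714/13.0 = 0.2857 µA.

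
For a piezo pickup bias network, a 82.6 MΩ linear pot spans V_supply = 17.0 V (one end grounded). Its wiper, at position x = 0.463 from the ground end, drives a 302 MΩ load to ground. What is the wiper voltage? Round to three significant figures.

V_out ≈ 7.37 V

Split the track: R_lower = x·R_p = 38.24 MΩ, R_upper = (1−x)·R_p = 44.36 MΩ.
R_L loads the lower segment: effective lower R = 33.95 MΩ.
Then V_out = V_supply · 33.95/(44.36 + 33.95) = 7.370 V.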